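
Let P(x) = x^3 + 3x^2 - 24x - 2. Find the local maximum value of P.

Critical points: P'(x) = 3x^2 + 6x - 24 vanishes at x = -4, 2.
Second-derivative test with P''(x) = 6x + 6: P''(-4) = -18 < 0 ⇒ local maximum; P''(2) = 18 > 0 ⇒ local minimum.
Thus P has its local maximum at x = -4, with value 78.

78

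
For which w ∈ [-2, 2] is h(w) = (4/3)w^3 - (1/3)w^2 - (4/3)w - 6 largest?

h'(w) = 4w^2 - (2/3)w - 4/3, which vanishes at w = -1/2 and w = 2/3.
Evaluating at the critical points and endpoints: h(-2) = -46/3; h(-1/2) = -67/12; h(2/3) = -538/81; h(2) = 2/3.
The maximum over the interval is 2/3, attained at w = 2.

2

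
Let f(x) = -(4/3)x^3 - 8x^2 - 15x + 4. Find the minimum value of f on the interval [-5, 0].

Differentiating, f'(x) = -4x^2 - 16x - 15; which vanishes at x = -5/2 and x = -3/2.
Evaluating at the critical points and endpoints: f(-5) = 137/3, f(-5/2) = 37/3, f(-3/2) = 13, f(0) = 4.
The minimum over the interval is 4, attained at x = 0.

4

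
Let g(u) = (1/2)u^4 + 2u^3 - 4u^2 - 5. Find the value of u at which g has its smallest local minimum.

g'(u) = 2u^3 + 6u^2 - 8u. Setting g'(u) = 0 gives u ∈ {-4, 0, 1}.
Since g''(u) = 6u^2 + 12u - 8, we get g''(-4) = 40 > 0 ⇒ local minimum; g''(0) = -8 < 0 ⇒ local maximum; g''(1) = 10 > 0 ⇒ local minimum.
Thus g has its smallest local minimum at u = -4, with value -69.

-4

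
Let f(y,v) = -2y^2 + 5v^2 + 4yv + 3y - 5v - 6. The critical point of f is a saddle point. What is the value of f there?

∂f/∂y = -4y + 4v + 3 = 0 and ∂f/∂v = 4y + 10v - 5 = 0, so (y, v) = (25/28, 1/7).
The Hessian has f_{yy} = -4, f_{vv} = 10, f_{yv} = 4, giving D = -56 < 0, so the point is a saddle point.
f(25/28, 1/7) = -281/56.

-281/56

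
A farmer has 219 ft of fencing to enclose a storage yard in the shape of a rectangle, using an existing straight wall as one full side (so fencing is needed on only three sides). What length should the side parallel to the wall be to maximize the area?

219/2

Let the sides perpendicular to the wall have length x and the parallel side y, so 2x + y = 219 and the area is A = xy = x(219 − 2x).
A'(x) = 219 − 4x = 0 gives x = 219/4, and A''(x) = −4 < 0 confirms a maximum.
Then y = 219 − 2·219/4 = 219/2 and A = 47961/8.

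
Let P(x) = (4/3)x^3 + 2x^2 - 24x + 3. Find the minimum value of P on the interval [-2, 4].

-79/3

Differentiating, P'(x) = 4x^2 + 4x - 24; whose only zero in [-2, 4] is x = 2.
Compare values at every candidate in [-2, 4]: P(-2) = 145/3, P(2) = -79/3, P(4) = 73/3.
Hence the absolute minimum is -79/3 at x = 2.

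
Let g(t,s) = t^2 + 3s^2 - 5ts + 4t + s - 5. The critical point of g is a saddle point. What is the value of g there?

4/13

∂g/∂t = 2t - 5s + 4 = 0 and ∂g/∂s = -5t + 6s + 1 = 0, so (t, s) = (29/13, 22/13).
The Hessian has g_{tt} = 2, g_{ss} = 6, g_{ts} = -5, giving D = -13 < 0, so the point is a saddle point.
g(29/13, 22/13) = 4/13.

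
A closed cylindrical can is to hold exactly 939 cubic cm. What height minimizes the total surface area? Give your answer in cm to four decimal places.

10.6135

With radius r and height h, πr²h = 939 so h = 939/(πr²), and S(r) = 2πr² + 2πrh = 2πr² + 2·939/r.
S'(r) = 4πr − 2·939/r² = 0 ⇒ r³ = 939/(2π), so r ≈ 5.3067 and h = 2r ≈ 10.6135.
S''(r) = 4π + 4·939/r³ > 0, so this is the minimum; S ≈ 530.8334.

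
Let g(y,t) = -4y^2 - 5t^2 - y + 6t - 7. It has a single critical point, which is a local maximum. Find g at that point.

∂g/∂y = -8y - 1 = 0 and ∂g/∂t = -10t + 6 = 0, so (y, t) = (-1/8, 3/5).
The Hessian has g_{yy} = -8, g_{tt} = -10, g_{yt} = 0, giving D = 80 > 0 with g_{yy} < 0, so the point is a local maximum.
g(-1/8, 3/5) = -411/80.

-411/80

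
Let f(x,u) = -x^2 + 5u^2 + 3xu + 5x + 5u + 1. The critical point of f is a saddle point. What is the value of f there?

∂f/∂x = -2x + 3u + 5 = 0 and ∂f/∂u = 3x + 10u + 5 = 0, so (x, u) = (35/29, -25/29).
The Hessian has f_{xx} = -2, f_{uu} = 10, f_{xu} = 3, giving D = -29 < 0, so the point is a saddle point.
f(35/29, -25/29) = 54/29.

54/29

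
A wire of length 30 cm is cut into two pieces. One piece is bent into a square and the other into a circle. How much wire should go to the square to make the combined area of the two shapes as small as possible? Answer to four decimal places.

16.8030

Let x be the length used for the square. Square side x/4; circle radius (30−x)/(2π).
A(x) = (x/4)² + π·((30−x)/(2π))² = x²/16 + (30−x)²/(4π) for 0 ≤ x ≤ 30. A'(x) = x/8 − (30−x)/(2π) = 0 gives x = 4·30/(π+4) ≈ 16.8030.
A'' = 1/8 + 1/(2π) > 0, so this gives the minimum combined area; x ≈ 16.8030 cm to the square.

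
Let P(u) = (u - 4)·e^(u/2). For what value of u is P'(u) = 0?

Differentiating with the product rule gives P'(u) = ((1/2)u - 1)·e^(u/2). Since e^(u/2) > 0, the only critical point is u = 2.
P''(2) has the same sign as 1/2 > 0, so this is a local minimum.
P(2) = (-2)·e^(1) ≈ -5.4366.

2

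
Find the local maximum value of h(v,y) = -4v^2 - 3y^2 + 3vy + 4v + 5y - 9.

-11/3

∂h/∂v = -8v + 3y + 4 = 0 and ∂h/∂y = 3v - 6y + 5 = 0, so (v, y) = (1, 4/3).
The Hessian has h_{vv} = -8, h_{yy} = -6, h_{vy} = 3, giving D = 39 > 0 with h_{vv} < 0, so the point is a local maximum.
h(1, 4/3) = -11/3.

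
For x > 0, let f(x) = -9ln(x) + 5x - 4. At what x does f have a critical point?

9/5

f'(x) = -9/x + 5 = 0 gives x = 9/5.
f''(x) = 9/x², which is positive for x > 0, so this is a local minimum.
f(9/5) = -9·ln(9/5) + 9 - 4 ≈ -0.2901.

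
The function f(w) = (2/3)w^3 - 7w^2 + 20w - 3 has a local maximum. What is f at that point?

f'(w) = 2w^2 - 14w + 20. Setting f'(w) = 0 gives w ∈ {2, 5}.
Since f''(w) = 4w - 14, we get f''(2) = -6 < 0 ⇒ local maximum; f''(5) = 6 > 0 ⇒ local minimum.
Thus f has its local maximum at w = 2, with value 43/3.

43/3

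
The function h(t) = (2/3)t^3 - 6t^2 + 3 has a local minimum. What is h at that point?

Critical points: h'(t) = 2t^2 - 12t vanishes at t = 0, 6.
h''(t) = 4t - 12. h''(0) = -12 < 0 ⇒ local maximum; h''(6) = 12 > 0 ⇒ local minimum.
The local minimum is h(6) = -69.

-69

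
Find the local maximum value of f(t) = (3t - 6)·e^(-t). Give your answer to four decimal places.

0.1494

f'(t) = 3·e^(-t) + (3t - 6)·(-1)·e^(-t) = (-3t + 9)·e^(-t). Since e^(-t) > 0, the only critical point is t = 3.
f''(3) has the same sign as -3 < 0, so this is a local maximum.
f(3) = (3)·e^(-3) ≈ 0.1494.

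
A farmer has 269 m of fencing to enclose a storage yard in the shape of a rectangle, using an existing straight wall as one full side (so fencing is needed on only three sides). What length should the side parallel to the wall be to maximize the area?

269/2

Let the sides perpendicular to the wall have length x and the parallel side y, so 2x + y = 269 and the area is A = xy = x(269 − 2x).
A'(x) = 269 − 4x = 0 gives x = 269/4, and A''(x) = −4 < 0 confirms a maximum.
Then y = 269 − 2·269/4 = 269/2 and A = 72361/8.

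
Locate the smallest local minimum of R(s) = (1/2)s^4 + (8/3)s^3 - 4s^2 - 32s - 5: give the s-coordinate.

Critical points: R'(s) = 2s^3 + 8s^2 - 8s - 32 vanishes at s = -4, -2, 2.
Since R''(s) = 6s^2 + 16s - 8, we get R''(-4) = 24 > 0 ⇒ local minimum; R''(-2) = -16 < 0 ⇒ local maximum; R''(2) = 48 > 0 ⇒ local minimum.
The smallest local minimum is R(2) = -167/3.

2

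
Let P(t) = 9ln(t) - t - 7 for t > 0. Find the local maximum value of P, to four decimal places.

3.7750

P'(t) = 9/t − 1 = 0 gives t = 9.
P''(t) = -9/t², which is negative for t > 0, so this is a local maximum.
P(9) = 9·ln(9) - 9 - 7 ≈ 3.7750.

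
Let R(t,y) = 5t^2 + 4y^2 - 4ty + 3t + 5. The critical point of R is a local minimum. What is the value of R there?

∂R/∂t = 10t - 4y + 3 = 0 and ∂R/∂y = -4t + 8y = 0, so (t, y) = (-3/8, -3/16).
The Hessian has R_{tt} = 10, R_{yy} = 8, R_{ty} = -4, giving D = 64 > 0 with R_{tt} > 0, so the point is a local minimum.
R(-3/8, -3/16) = 71/16.

71/16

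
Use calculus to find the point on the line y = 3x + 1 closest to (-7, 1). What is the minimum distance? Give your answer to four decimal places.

6.6408

Minimize D(x)^2 = (x + 7)^2 + (3x)^2.
d/dx[D^2] = 2(x + 7) + 2·3·(3x) = 0 ⇒ x = -7/10.
Then y = -11/10 and the distance is √(441/10) ≈ 6.6408.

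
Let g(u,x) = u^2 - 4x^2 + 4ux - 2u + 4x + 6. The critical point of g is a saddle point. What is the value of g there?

7

∂g/∂u = 2u + 4x - 2 = 0 and ∂g/∂x = 4u - 8x + 4 = 0, so (u, x) = (0, 1/2).
The Hessian has g_{uu} = 2, g_{xx} = -8, g_{ux} = 4, giving D = -32 < 0, so the point is a saddle point.
g(0, 1/2) = 7.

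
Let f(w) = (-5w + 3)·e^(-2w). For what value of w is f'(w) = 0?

f'(w) = (-5)·e^(-2w) + (-5w + 3)·(-2)·e^(-2w) = (10w - 11)·e^(-2w). Since e^(-2w) > 0, the only critical point is w = 11/10.
f''(11/10) has the same sign as 10 > 0, so this is a local minimum.
f(11/10) = (-5/2)·e^(-11/5) ≈ -0.2770.

11/10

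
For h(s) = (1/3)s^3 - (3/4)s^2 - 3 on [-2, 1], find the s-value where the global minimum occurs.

The derivative is s^2 - (3/2)s, whose only zero in [-2, 1] is s = 0.
Evaluating at the critical points and endpoints: h(-2) = -26/3,  h(0) = -3,  h(1) = -41/12.
The minimum over the interval is -26/3, attained at s = -2.

-2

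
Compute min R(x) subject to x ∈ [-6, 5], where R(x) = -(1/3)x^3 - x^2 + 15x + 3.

-166/3

Differentiating, R'(x) = -x^2 - 2x + 15; which vanishes at x = -5 and x = 3.
Compare values at every candidate in [-6, 5]: R(-6) = -51,  R(-5) = -166/3,  R(3) = 30,  R(5) = 34/3.
So the minimum is R(-5) = -166/3.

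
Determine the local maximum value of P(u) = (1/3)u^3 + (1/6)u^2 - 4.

Critical points: P'(u) = u^2 + (1/3)u vanishes at u = -1/3, 0.
Second-derivative test with P''(u) = 2u + 1/3: P''(-1/3) = -1/3 < 0 ⇒ local maximum; P''(0) = 1/3 > 0 ⇒ local minimum.
Thus P has its local maximum at u = -1/3, with value -647/162.

-647/162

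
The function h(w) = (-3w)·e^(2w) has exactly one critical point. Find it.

h'(w) = (-3)·e^(2w) + (-3w)·2·e^(2w) = (-6w - 3)·e^(2w). Since e^(2w) > 0, the only critical point is w = -1/2.
h''(-1/2) has the same sign as -6 < 0, so this is a local maximum.
h(-1/2) = (3/2)·e^(-1) ≈ 0.5518.

-1/2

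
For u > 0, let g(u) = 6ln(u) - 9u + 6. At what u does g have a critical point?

2/3

g'(u) = 6/u − 9 = 0 gives u = 2/3.
g''(u) = -6/u², which is negative for u > 0, so this is a local maximum.
g(2/3) = 6·ln(2/3) - 6 + 6 ≈ -2.4328.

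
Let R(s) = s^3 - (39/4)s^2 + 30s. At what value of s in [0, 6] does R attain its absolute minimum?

0

R'(s) = 3s^2 - (39/2)s + 30, which vanishes at s = 5/2 and s = 4.
Compare values at every candidate in [0, 6]: R(0) = 0; R(5/2) = 475/16; R(4) = 28; R(6) = 45.
Hence the absolute minimum is 0 at s = 0.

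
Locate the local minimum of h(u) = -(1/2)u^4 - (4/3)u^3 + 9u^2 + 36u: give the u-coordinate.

-2

Critical points: h'(u) = -2u^3 - 4u^2 + 18u + 36 vanishes at u = -3, -2, 3.
h''(u) = -6u^2 - 8u + 18. h''(-3) = -12 < 0 ⇒ local maximum; h''(-2) = 10 > 0 ⇒ local minimum; h''(3) = -60 < 0 ⇒ local maximum.
So the local minimum value is h(-2) = -100/3.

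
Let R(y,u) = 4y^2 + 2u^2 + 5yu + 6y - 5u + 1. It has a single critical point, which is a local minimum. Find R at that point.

∂R/∂y = 8y + 5u + 6 = 0 and ∂R/∂u = 5y + 4u - 5 = 0, so (y, u) = (-7, 10).
The Hessian has R_{yy} = 8, R_{uu} = 4, R_{yu} = 5, giving D = 7 > 0 with R_{yy} > 0, so the point is a local minimum.
R(-7, 10) = -45.

-45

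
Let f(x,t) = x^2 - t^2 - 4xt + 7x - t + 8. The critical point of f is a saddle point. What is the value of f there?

∂f/∂x = 2x - 4t + 7 = 0 and ∂f/∂t = -4x - 2t - 1 = 0, so (x, t) = (-9/10, 13/10).
The Hessian has f_{xx} = 2, f_{tt} = -2, f_{xt} = -4, giving D = -20 < 0, so the point is a saddle point.
f(-9/10, 13/10) = 21/5.

21/5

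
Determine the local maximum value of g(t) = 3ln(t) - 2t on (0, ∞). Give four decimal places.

-1.7836

g'(t) = 3/t − 2 = 0 gives t = 3/2.
g''(t) = -3/t², which is negative for t > 0, so this is a local maximum.
g(3/2) = 3·ln(3/2) - 3 ≈ -1.7836.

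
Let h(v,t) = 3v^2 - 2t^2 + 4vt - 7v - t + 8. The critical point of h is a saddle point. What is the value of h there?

∂h/∂v = 6v + 4t - 7 = 0 and ∂h/∂t = 4v - 4t - 1 = 0, so (v, t) = (4/5, 11/20).
The Hessian has h_{vv} = 6, h_{tt} = -4, h_{vt} = 4, giving D = -40 < 0, so the point is a saddle point.
h(4/5, 11/20) = 197/40.

197/40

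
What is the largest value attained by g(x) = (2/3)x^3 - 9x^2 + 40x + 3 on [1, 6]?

Differentiating, g'(x) = 2x^2 - 18x + 40; which vanishes at x = 4 and x = 5.
Candidates: g(1) = 104/3,  g(4) = 185/3,  g(5) = 184/3,  g(6) = 63.
So the maximum is g(6) = 63.

63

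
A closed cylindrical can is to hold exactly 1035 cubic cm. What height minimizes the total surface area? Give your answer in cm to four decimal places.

With radius r and height h, πr²h = 1035 so h = 1035/(πr²), and S(r) = 2πr² + 2πrh = 2πr² + 2·1035/r.
S'(r) = 4πr − 2·1035/r² = 0 ⇒ r³ = 1035/(2π), so r ≈ 5.4818 and h = 2r ≈ 10.9635.
S''(r) = 4π + 4·1035/r³ > 0, so this is the minimum; S ≈ 566.4237.

10.9635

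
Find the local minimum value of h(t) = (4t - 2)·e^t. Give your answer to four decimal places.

Differentiating with the product rule gives h'(t) = (4t + 2)·e^t. Since e^t > 0, the only critical point is t = -1/2.
h''(-1/2) has the same sign as 4 > 0, so this is a local minimum.
h(-1/2) = (-4)·e^(-1/2) ≈ -2.4261.

-2.4261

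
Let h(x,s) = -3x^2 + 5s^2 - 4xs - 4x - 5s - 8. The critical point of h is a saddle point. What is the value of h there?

-523/76

∂h/∂x = -6x - 4s - 4 = 0 and ∂h/∂s = -4x + 10s - 5 = 0, so (x, s) = (-15/19, 7/38).
The Hessian has h_{xx} = -6, h_{ss} = 10, h_{xs} = -4, giving D = -76 < 0, so the point is a saddle point.
h(-15/19, 7/38) = -523/76.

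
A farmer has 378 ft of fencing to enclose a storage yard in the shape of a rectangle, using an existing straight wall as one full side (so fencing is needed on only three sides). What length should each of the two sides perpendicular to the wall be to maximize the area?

189/2

Let the sides perpendicular to the wall have length x and the parallel side y, so 2x + y = 378 and the area is A = xy = x(378 − 2x).
A'(x) = 378 − 4x = 0 gives x = 189/2, and A''(x) = −4 < 0 confirms a maximum.
Then y = 378 − 2·189/2 = 189 and A = 35721/2.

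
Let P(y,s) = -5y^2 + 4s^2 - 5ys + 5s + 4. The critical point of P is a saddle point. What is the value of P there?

59/21

∂P/∂y = -10y - 5s = 0 and ∂P/∂s = -5y + 8s + 5 = 0, so (y, s) = (5/21, -10/21).
The Hessian has P_{yy} = -10, P_{ss} = 8, P_{ys} = -5, giving D = -105 < 0, so the point is a saddle point.
P(5/21, -10/21) = 59/21.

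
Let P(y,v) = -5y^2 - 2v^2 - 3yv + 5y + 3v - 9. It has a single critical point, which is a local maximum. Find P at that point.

∂P/∂y = -10y - 3v + 5 = 0 and ∂P/∂v = -3y - 4v + 3 = 0, so (y, v) = (11/31, 15/31).
The Hessian has P_{yy} = -10, P_{vv} = -4, P_{yv} = -3, giving D = 31 > 0 with P_{yy} < 0, so the point is a local maximum.
P(11/31, 15/31) = -229/31.

-229/31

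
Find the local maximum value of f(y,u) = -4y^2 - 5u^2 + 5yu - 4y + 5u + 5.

∂f/∂y = -8y + 5u - 4 = 0 and ∂f/∂u = 5y - 10u + 5 = 0, so (y, u) = (-3/11, 4/11).
The Hessian has f_{yy} = -8, f_{uu} = -10, f_{yu} = 5, giving D = 55 > 0 with f_{yy} < 0, so the point is a local maximum.
f(-3/11, 4/11) = 71/11.

71/11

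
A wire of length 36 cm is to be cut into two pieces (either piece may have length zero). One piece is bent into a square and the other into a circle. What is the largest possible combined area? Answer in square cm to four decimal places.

Let x be the length used for the square. Square side x/4; circle radius (36−x)/(2π).
A(x) = (x/4)² + π·((36−x)/(2π))² = x²/16 + (36−x)²/(4π) for 0 ≤ x ≤ 36. A'(x) = x/8 − (36−x)/(2π) = 0 gives x = 4·36/(π+4) ≈ 20.1636.
A'' > 0, so the interior critical point is a minimum; the maximum is at an endpoint. A(0) = 103.1324 and A(36) = 81.0000, so the largest area is 103.1324.

103.1324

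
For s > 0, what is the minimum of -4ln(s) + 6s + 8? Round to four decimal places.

h'(s) = -4/s + 6 = 0 gives s = 2/3.
h''(s) = 4/s², which is positive for s > 0, so this is a local minimum.
h(2/3) = -4·ln(2/3) + 4 + 8 ≈ 13.6219.

13.6219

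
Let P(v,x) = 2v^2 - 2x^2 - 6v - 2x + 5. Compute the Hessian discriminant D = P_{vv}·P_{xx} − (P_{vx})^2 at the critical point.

∂P/∂v = 4v - 6 = 0 and ∂P/∂x = -4x - 2 = 0, so (v, x) = (3/2, -1/2).
The Hessian has P_{vv} = 4, P_{xx} = -4, P_{vx} = 0, giving D = -16 < 0, so the point is a saddle point.
D = (4)·(-4) − (0)^2 = -16.

-16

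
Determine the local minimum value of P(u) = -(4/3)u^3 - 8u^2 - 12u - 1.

-1

P'(u) = -4u^2 - 16u - 12 = 0 at u = -3, -1.
Second-derivative test with P''(u) = -8u - 16: P''(-3) = 8 > 0 ⇒ local minimum; P''(-1) = -8 < 0 ⇒ local maximum.
So the local minimum value is P(-3) = -1.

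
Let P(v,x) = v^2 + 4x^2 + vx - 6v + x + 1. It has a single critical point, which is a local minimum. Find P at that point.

∂P/∂v = 2v + x - 6 = 0 and ∂P/∂x = v + 8x + 1 = 0, so (v, x) = (49/15, -8/15).
The Hessian has P_{vv} = 2, P_{xx} = 8, P_{vx} = 1, giving D = 15 > 0 with P_{vv} > 0, so the point is a local minimum.
P(49/15, -8/15) = -136/15.

-136/15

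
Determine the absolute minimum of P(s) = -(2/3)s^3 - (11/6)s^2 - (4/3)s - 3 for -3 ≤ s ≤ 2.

-55/3

Differentiating, P'(s) = -2s^2 - (11/3)s - 4/3; which vanishes at s = -4/3 and s = -1/2.
Candidates: P(-3) = 5/2, P(-4/3) = -235/81, P(-1/2) = -65/24, P(2) = -55/3.
So the minimum is P(2) = -55/3.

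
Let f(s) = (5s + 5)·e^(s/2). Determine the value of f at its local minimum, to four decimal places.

-2.2313

By the product rule, f'(s) = ((5/2)s + 15/2)·e^(s/2). Since e^(s/2) > 0, the only critical point is s = -3.
f''(-3) has the same sign as 5/2 > 0, so this is a local minimum.
f(-3) = (-10)·e^(-3/2) ≈ -2.2313.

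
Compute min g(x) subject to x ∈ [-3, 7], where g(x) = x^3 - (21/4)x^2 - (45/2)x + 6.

The derivative is 3x^2 - (21/2)x - 45/2, which vanishes at x = -3/2 and x = 5.
Candidates: g(-3) = -3/4, g(-3/2) = 393/16, g(5) = -451/4, g(7) = -263/4.
The minimum over the interval is -451/4, attained at x = 5.

-451/4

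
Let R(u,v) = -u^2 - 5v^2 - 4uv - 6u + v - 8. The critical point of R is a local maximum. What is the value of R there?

173/4

∂R/∂u = -2u - 4v - 6 = 0 and ∂R/∂v = -4u - 10v + 1 = 0, so (u, v) = (-16, 13/2).
The Hessian has R_{uu} = -2, R_{vv} = -10, R_{uv} = -4, giving D = 4 > 0 with R_{uu} < 0, so the point is a local maximum.
R(-16, 13/2) = 173/4.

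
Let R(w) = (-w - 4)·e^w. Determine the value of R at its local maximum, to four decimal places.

By the product rule, R'(w) = (-w - 5)·e^w. Since e^w > 0, the only critical point is w = -5.
R''(-5) has the same sign as -1 < 0, so this is a local maximum.
R(-5) = (1)·e^(-5) ≈ 0.0067.

0.0067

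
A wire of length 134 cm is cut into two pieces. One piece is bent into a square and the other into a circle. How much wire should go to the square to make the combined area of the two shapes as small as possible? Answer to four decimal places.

Let x be the length used for the square. Square side x/4; circle radius (134−x)/(2π).
A(x) = (x/4)² + π·((134−x)/(2π))² = x²/16 + (134−x)²/(4π) for 0 ≤ x ≤ 134. A'(x) = x/8 − (134−x)/(2π) = 0 gives x = 4·134/(π+4) ≈ 75.0533.
A'' = 1/8 + 1/(2π) > 0, so this gives the minimum combined area; x ≈ 75.0533 cm to the square.

75.0533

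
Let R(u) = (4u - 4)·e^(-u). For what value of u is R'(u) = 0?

R'(u) = 4·e^(-u) + (4u - 4)·(-1)·e^(-u) = (-4u + 8)·e^(-u). Since e^(-u) > 0, the only critical point is u = 2.
R''(2) has the same sign as -4 < 0, so this is a local maximum.
R(2) = (4)·e^(-2) ≈ 0.5413.

2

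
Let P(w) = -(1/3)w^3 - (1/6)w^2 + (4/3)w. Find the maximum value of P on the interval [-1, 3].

5/6

The derivative is -w^2 - (1/3)w + 4/3, whose only zero in [-1, 3] is w = 1.
Compare values at every candidate in [-1, 3]: P(-1) = -7/6,  P(1) = 5/6,  P(3) = -13/2.
The maximum over the interval is 5/6, attained at w = 1.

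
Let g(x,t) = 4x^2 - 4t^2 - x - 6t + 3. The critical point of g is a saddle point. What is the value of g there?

∂g/∂x = 8x - 1 = 0 and ∂g/∂t = -8t - 6 = 0, so (x, t) = (1/8, -3/4).
The Hessian has g_{xx} = 8, g_{tt} = -8, g_{xt} = 0, giving D = -64 < 0, so the point is a saddle point.
g(1/8, -3/4) = 83/16.

83/16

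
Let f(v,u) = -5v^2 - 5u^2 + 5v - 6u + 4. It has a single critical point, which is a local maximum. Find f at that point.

∂f/∂v = -10v + 5 = 0 and ∂f/∂u = -10u - 6 = 0, so (v, u) = (1/2, -3/5).
The Hessian has f_{vv} = -10, f_{uu} = -10, f_{vu} = 0, giving D = 100 > 0 with f_{vv} < 0, so the point is a local maximum.
f(1/2, -3/5) = 141/20.

141/20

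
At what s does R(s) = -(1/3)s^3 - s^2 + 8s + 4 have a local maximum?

2

Critical points: R'(s) = -s^2 - 2s + 8 vanishes at s = -4, 2.
Since R''(s) = -2s - 2, we get R''(-4) = 6 > 0 ⇒ local minimum; R''(2) = -6 < 0 ⇒ local maximum.
The local maximum is R(2) = 40/3.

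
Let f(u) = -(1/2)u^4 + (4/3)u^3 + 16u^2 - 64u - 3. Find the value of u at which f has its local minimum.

2

f'(u) = -2u^3 + 4u^2 + 32u - 64. Setting f'(u) = 0 gives u ∈ {-4, 2, 4}.
Second-derivative test with f''(u) = -6u^2 + 8u + 32: f''(-4) = -96 < 0 ⇒ local maximum; f''(2) = 24 > 0 ⇒ local minimum; f''(4) = -32 < 0 ⇒ local maximum.
Thus f has its local minimum at u = 2, with value -193/3.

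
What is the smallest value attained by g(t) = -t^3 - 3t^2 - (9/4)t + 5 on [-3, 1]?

-5/4

Differentiating, g'(t) = -3t^2 - 6t - 9/4; which vanishes at t = -3/2 and t = -1/2.
Evaluating at the critical points and endpoints: g(-3) = 47/4, g(-3/2) = 5, g(-1/2) = 11/2, g(1) = -5/4.
Hence the absolute minimum is -5/4 at t = 1.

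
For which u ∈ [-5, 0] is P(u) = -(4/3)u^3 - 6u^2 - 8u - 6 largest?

Differentiating, P'(u) = -4u^2 - 12u - 8; which vanishes at u = -2 and u = -1.
Compare values at every candidate in [-5, 0]: P(-5) = 152/3,  P(-2) = -10/3,  P(-1) = -8/3,  P(0) = -6.
Hence the absolute maximum is 152/3 at u = -5.

-5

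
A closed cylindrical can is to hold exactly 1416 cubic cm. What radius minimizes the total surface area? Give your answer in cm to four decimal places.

6.0855

With radius r and height h, πr²h = 1416 so h = 1416/(πr²), and S(r) = 2πr² + 2πrh = 2πr² + 2·1416/r.
S'(r) = 4πr − 2·1416/r² = 0 ⇒ r³ = 1416/(2π), so r ≈ 6.0855 and h = 2r ≈ 12.1709.
S''(r) = 4π + 4·1416/r³ > 0, so this is the minimum; S ≈ 698.0556.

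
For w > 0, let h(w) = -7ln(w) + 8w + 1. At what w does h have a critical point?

7/8

h'(w) = -7/w + 8 = 0 gives w = 7/8.
h''(w) = 7/w², which is positive for w > 0, so this is a local minimum.
h(7/8) = -7·ln(7/8) + 7 + 1 ≈ 8.9347.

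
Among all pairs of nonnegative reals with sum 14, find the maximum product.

49

With x + y = 14, the product is P(x) = x(14 − x).
P'(x) = 14 − 2x = 0 gives x = 7; P'' = −2 < 0, so this is the maximum.
P = 7·7 = 49.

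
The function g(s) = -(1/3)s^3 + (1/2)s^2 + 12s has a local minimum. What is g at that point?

Critical points: g'(s) = -s^2 + s + 12 vanishes at s = -3, 4.
g''(s) = -2s + 1. g''(-3) = 7 > 0 ⇒ local minimum; g''(4) = -7 < 0 ⇒ local maximum.
The local minimum is g(-3) = -45/2.

-45/2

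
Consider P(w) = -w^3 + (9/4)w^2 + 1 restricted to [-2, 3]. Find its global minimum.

The derivative is -3w^2 + (9/2)w, which vanishes at w = 0 and w = 3/2.
Evaluating at the critical points and endpoints: P(-2) = 18; P(0) = 1; P(3/2) = 43/16; P(3) = -23/4.
So the minimum is P(3) = -23/4.

-23/4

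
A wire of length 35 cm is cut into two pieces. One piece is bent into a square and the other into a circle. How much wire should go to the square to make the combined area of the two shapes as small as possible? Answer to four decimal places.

Let x be the length used for the square. Square side x/4; circle radius (35−x)/(2π).
A(x) = (x/4)² + π·((35−x)/(2π))² = x²/16 + (35−x)²/(4π) for 0 ≤ x ≤ 35. A'(x) = x/8 − (35−x)/(2π) = 0 gives x = 4·35/(π+4) ≈ 19.6035.
A'' = 1/8 + 1/(2π) > 0, so this gives the minimum combined area; x ≈ 19.6035 cm to the square.

19.6035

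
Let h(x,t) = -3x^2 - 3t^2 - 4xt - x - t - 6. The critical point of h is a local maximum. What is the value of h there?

-59/10

∂h/∂x = -6x - 4t - 1 = 0 and ∂h/∂t = -4x - 6t - 1 = 0, so (x, t) = (-1/10, -1/10).
The Hessian has h_{xx} = -6, h_{tt} = -6, h_{xt} = -4, giving D = 20 > 0 with h_{xx} < 0, so the point is a local maximum.
h(-1/10, -1/10) = -59/10.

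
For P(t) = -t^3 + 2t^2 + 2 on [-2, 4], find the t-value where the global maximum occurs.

P'(t) = -3t^2 + 4t, which vanishes at t = 0 and t = 4/3.
Candidates: P(-2) = 18; P(0) = 2; P(4/3) = 86/27; P(4) = -30.
Hence the absolute maximum is 18 at t = -2.

-2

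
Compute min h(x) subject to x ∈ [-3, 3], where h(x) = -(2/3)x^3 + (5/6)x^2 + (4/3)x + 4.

Differentiating, h'(x) = -2x^2 + (5/3)x + 4/3; which vanishes at x = -1/2 and x = 4/3.
Candidates: h(-3) = 51/2,  h(-1/2) = 29/8,  h(4/3) = 460/81,  h(3) = -5/2.
The minimum over the interval is -5/2, attained at x = 3.

-5/2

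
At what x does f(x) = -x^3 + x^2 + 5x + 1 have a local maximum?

5/3

Critical points: f'(x) = -3x^2 + 2x + 5 vanishes at x = -1, 5/3.
Second-derivative test with f''(x) = -6x + 2: f''(-1) = 8 > 0 ⇒ local minimum; f''(5/3) = -8 < 0 ⇒ local maximum.
Thus f has its local maximum at x = 5/3, with value 202/27.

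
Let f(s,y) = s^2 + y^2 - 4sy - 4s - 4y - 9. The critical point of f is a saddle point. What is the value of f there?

-1

∂f/∂s = 2s - 4y - 4 = 0 and ∂f/∂y = -4s + 2y - 4 = 0, so (s, y) = (-2, -2).
The Hessian has f_{ss} = 2, f_{yy} = 2, f_{sy} = -4, giving D = -12 < 0, so the point is a saddle point.
f(-2, -2) = -1.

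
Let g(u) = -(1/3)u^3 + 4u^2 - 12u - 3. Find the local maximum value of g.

-3

g'(u) = -u^2 + 8u - 12 = 0 at u = 2, 6.
Second-derivative test with g''(u) = -2u + 8: g''(2) = 4 > 0 ⇒ local minimum; g''(6) = -4 < 0 ⇒ local maximum.
Thus g has its local maximum at u = 6, with value -3.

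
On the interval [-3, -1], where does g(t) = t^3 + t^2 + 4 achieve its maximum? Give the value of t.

-1

Differentiating, g'(t) = 3t^2 + 2t; which has no zeros in [-3, -1].
Candidates: g(-3) = -14; g(-1) = 4.
Hence the absolute maximum is 4 at t = -1.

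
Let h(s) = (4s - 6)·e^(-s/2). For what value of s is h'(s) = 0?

7/2

Differentiating with the product rule gives h'(s) = (-2s + 7)·e^(-s/2). Since e^(-s/2) > 0, the only critical point is s = 7/2.
h''(7/2) has the same sign as -2 < 0, so this is a local maximum.
h(7/2) = (8)·e^(-7/4) ≈ 1.3902.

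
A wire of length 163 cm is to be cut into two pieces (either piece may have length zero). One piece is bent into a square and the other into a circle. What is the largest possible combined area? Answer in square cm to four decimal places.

Let x be the length used for the square. Square side x/4; circle radius (163−x)/(2π).
A(x) = (x/4)² + π·((163−x)/(2π))² = x²/16 + (163−x)²/(4π) for 0 ≤ x ≤ 163. A'(x) = x/8 − (163−x)/(2π) = 0 gives x = 4·163/(π+4) ≈ 91.2962.
A'' > 0, so the interior critical point is a minimum; the maximum is at an endpoint. A(0) = 2114.2938 and A(163) = 1660.5625, so the largest area is 2114.2938.

2114.2938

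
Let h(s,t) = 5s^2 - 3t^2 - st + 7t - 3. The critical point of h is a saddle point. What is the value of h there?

∂h/∂s = 10s - t = 0 and ∂h/∂t = -s - 6t + 7 = 0, so (s, t) = (7/61, 70/61).
The Hessian has h_{ss} = 10, h_{tt} = -6, h_{st} = -1, giving D = -61 < 0, so the point is a saddle point.
h(7/61, 70/61) = 62/61.

62/61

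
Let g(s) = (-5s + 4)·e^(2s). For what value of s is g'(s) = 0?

3/10

Differentiating with the product rule gives g'(s) = (-10s + 3)·e^(2s). Since e^(2s) > 0, the only critical point is s = 3/10.
g''(3/10) has the same sign as -10 < 0, so this is a local maximum.
g(3/10) = (5/2)·e^(3/5) ≈ 4.5553.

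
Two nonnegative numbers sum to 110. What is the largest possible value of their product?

With x + y = 110, the product is P(x) = x(110 − x).
P'(x) = 110 − 2x = 0 gives x = 55; P'' = −2 < 0, so this is the maximum.
P = 55·55 = 3025.

3025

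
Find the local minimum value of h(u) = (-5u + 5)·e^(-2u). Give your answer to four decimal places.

-0.1245

h'(u) = (-5)·e^(-2u) + (-5u + 5)·(-2)·e^(-2u) = (10u - 15)·e^(-2u). Since e^(-2u) > 0, the only critical point is u = 3/2.
h''(3/2) has the same sign as 10 > 0, so this is a local minimum.
h(3/2) = (-5/2)·e^(-3) ≈ -0.1245.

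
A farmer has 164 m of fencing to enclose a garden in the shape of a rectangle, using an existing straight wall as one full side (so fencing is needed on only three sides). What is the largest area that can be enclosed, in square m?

3362

Let the sides perpendicular to the wall have length x and the parallel side y, so 2x + y = 164 and the area is A = xy = x(164 − 2x).
A'(x) = 164 − 4x = 0 gives x = 41, and A''(x) = −4 < 0 confirms a maximum.
Then y = 164 − 2·41 = 82 and A = 3362.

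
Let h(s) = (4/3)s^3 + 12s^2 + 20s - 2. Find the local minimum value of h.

h'(s) = 4s^2 + 24s + 20. Setting h'(s) = 0 gives s ∈ {-5, -1}.
h''(s) = 8s + 24. h''(-5) = -16 < 0 ⇒ local maximum; h''(-1) = 16 > 0 ⇒ local minimum.
So the local minimum value is h(-1) = -34/3.

-34/3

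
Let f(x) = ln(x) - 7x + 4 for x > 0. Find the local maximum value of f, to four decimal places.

f'(x) = 1/x − 7 = 0 gives x = 1/7.
f''(x) = -1/x², which is negative for x > 0, so this is a local maximum.
f(1/7) = 1·ln(1/7) - 1 + 4 ≈ 1.0541.

1.0541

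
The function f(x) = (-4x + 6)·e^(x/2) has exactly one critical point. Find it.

f'(x) = (-4)·e^(x/2) + (-4x + 6)·(1/2)·e^(x/2) = (-2x - 1)·e^(x/2). Since e^(x/2) > 0, the only critical point is x = -1/2.
f''(-1/2) has the same sign as -2 < 0, so this is a local maximum.
f(-1/2) = (8)·e^(-1/4) ≈ 6.2304.

-1/2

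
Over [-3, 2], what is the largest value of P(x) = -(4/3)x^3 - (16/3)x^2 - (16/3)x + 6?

10

The derivative is -4x^2 - (32/3)x - 16/3, which vanishes at x = -2 and x = -2/3.
Compare values at every candidate in [-3, 2]: P(-3) = 10, P(-2) = 6, P(-2/3) = 614/81, P(2) = -110/3.
So the maximum is P(-3) = 10.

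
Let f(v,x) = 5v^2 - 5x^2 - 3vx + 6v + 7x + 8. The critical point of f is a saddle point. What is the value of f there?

∂f/∂v = 10v - 3x + 6 = 0 and ∂f/∂x = -3v - 10x + 7 = 0, so (v, x) = (-39/109, 88/109).
The Hessian has f_{vv} = 10, f_{xx} = -10, f_{vx} = -3, giving D = -109 < 0, so the point is a saddle point.
f(-39/109, 88/109) = 1063/109.

1063/109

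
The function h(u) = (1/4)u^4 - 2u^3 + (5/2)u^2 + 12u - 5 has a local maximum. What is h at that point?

79/4

h'(u) = u^3 - 6u^2 + 5u + 12. Setting h'(u) = 0 gives u ∈ {-1, 3, 4}.
h''(u) = 3u^2 - 12u + 5. h''(-1) = 20 > 0 ⇒ local minimum; h''(3) = -4 < 0 ⇒ local maximum; h''(4) = 5 > 0 ⇒ local minimum.
So the local maximum value is h(3) = 79/4.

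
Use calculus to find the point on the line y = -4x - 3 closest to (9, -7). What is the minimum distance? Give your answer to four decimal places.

Minimize D(x)^2 = (x - 9)^2 + (-4x + 4)^2.
d/dx[D^2] = 2(x - 9) + 2·(-4)·(-4x + 4) = 0 ⇒ x = 25/17.
Then y = -151/17 and the distance is √(1024/17) ≈ 7.7611.

7.7611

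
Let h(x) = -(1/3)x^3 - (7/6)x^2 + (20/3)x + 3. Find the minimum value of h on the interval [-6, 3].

-21

The derivative is -x^2 - (7/3)x + 20/3, which vanishes at x = -4 and x = 5/3.
Compare values at every candidate in [-6, 3]: h(-6) = -7; h(-4) = -21; h(5/3) = 1511/162; h(3) = 7/2.
The minimum over the interval is -21, attained at x = -4.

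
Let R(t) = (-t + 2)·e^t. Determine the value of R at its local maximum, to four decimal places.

2.7183

By the product rule, R'(t) = (-t + 1)·e^t. Since e^t > 0, the only critical point is t = 1.
R''(1) has the same sign as -1 < 0, so this is a local maximum.
R(1) = (1)·e^(1) ≈ 2.7183.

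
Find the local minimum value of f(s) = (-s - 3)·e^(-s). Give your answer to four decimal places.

By the product rule, f'(s) = (s + 2)·e^(-s). Since e^(-s) > 0, the only critical point is s = -2.
f''(-2) has the same sign as 1 > 0, so this is a local minimum.
f(-2) = (-1)·e^(2) ≈ -7.3891.

-7.3891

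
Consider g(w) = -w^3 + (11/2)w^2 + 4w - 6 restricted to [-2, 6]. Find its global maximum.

The derivative is -3w^2 + 11w + 4, which vanishes at w = -1/3 and w = 4.
Compare values at every candidate in [-2, 6]: g(-2) = 16,  g(-1/3) = -361/54,  g(4) = 34,  g(6) = 0.
Hence the absolute maximum is 34 at w = 4.

34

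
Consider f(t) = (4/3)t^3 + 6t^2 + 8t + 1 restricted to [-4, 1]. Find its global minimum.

The derivative is 4t^2 + 12t + 8, which vanishes at t = -2 and t = -1.
Compare values at every candidate in [-4, 1]: f(-4) = -61/3,  f(-2) = -5/3,  f(-1) = -7/3,  f(1) = 49/3.
The minimum over the interval is -61/3, attained at t = -4.

-61/3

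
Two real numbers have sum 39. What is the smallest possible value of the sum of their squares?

1521/2

With a + b = 39, a^2 + b^2 = a^2 + (39 − a)^2.
The derivative 2a − 2(39 − a) = 4a − 78 vanishes at a = 39/2; second derivative 4 > 0, a minimum.
The minimum is 2·(39/2)^2 = 1521/2.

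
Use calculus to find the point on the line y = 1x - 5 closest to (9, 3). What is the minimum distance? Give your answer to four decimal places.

0.7071

Minimize D(x)^2 = (x - 9)^2 + (x - 8)^2.
d/dx[D^2] = 2(x - 9) + 2·1·(x - 8) = 0 ⇒ x = 17/2.
Then y = 7/2 and the distance is √(1/2) ≈ 0.7071.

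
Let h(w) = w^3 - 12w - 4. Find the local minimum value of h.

Critical points: h'(w) = 3w^2 - 12 vanishes at w = -2, 2.
Second-derivative test with h''(w) = 6w: h''(-2) = -12 < 0 ⇒ local maximum; h''(2) = 12 > 0 ⇒ local minimum.
Thus h has its local minimum at w = 2, with value -20.

-20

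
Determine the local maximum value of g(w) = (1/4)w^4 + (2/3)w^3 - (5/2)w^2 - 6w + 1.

g'(w) = w^3 + 2w^2 - 5w - 6. Setting g'(w) = 0 gives w ∈ {-3, -1, 2}.
g''(w) = 3w^2 + 4w - 5. g''(-3) = 10 > 0 ⇒ local minimum; g''(-1) = -6 < 0 ⇒ local maximum; g''(2) = 15 > 0 ⇒ local minimum.
The local maximum is g(-1) = 49/12.

49/12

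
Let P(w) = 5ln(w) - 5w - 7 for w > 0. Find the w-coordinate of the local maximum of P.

1

P'(w) = 5/w − 5 = 0 gives w = 1.
P''(w) = -5/w², which is negative for w > 0, so this is a local maximum.
P(1) = 5·ln(1) - 5 - 7 ≈ -12.0000.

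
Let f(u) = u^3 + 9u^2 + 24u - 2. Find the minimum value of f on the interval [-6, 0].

Differentiating, f'(u) = 3u^2 + 18u + 24; which vanishes at u = -4 and u = -2.
Compare values at every candidate in [-6, 0]: f(-6) = -38; f(-4) = -18; f(-2) = -22; f(0) = -2.
Hence the absolute minimum is -38 at u = -6.

-38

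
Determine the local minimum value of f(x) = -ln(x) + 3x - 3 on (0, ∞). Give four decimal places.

f'(x) = -1/x + 3 = 0 gives x = 1/3.
f''(x) = 1/x², which is positive for x > 0, so this is a local minimum.
f(1/3) = -1·ln(1/3) + 1 - 3 ≈ -0.9014.

-0.9014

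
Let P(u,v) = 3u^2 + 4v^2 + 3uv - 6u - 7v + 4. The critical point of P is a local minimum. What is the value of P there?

∂P/∂u = 6u + 3v - 6 = 0 and ∂P/∂v = 3u + 8v - 7 = 0, so (u, v) = (9/13, 8/13).
The Hessian has P_{uu} = 6, P_{vv} = 8, P_{uv} = 3, giving D = 39 > 0 with P_{uu} > 0, so the point is a local minimum.
P(9/13, 8/13) = -3/13.

-3/13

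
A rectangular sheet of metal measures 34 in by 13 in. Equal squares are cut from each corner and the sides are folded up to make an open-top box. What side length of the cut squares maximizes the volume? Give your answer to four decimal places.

2.8808

With cut size x, the volume is V(x) = x(34 − 2x)(13 − 2x) for 0 < x < 6.5.
V'(x) = 12x^2 − 188x + 442. Setting V'(x) = 0 gives x ≈ 2.8808 (the root in (0, 6.5)).
V''(x) = 24x − 188 is negative there, so this is the maximum; V ≈ 588.8379.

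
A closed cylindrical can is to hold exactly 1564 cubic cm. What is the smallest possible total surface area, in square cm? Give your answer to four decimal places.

With radius r and height h, πr²h = 1564 so h = 1564/(πr²), and S(r) = 2πr² + 2πrh = 2πr² + 2·1564/r.
S'(r) = 4πr − 2·1564/r² = 0 ⇒ r³ = 1564/(2π), so r ≈ 6.2905 and h = 2r ≈ 12.5810.
S''(r) = 4π + 4·1564/r³ > 0, so this is the minimum; S ≈ 745.8859.

745.8859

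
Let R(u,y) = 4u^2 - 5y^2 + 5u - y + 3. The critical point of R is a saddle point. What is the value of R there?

∂R/∂u = 8u + 5 = 0 and ∂R/∂y = -10y - 1 = 0, so (u, y) = (-5/8, -1/10).
The Hessian has R_{uu} = 8, R_{yy} = -10, R_{uy} = 0, giving D = -80 < 0, so the point is a saddle point.
R(-5/8, -1/10) = 119/80.

119/80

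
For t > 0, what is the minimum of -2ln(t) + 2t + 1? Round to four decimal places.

3.0000

g'(t) = -2/t + 2 = 0 gives t = 1.
g''(t) = 2/t², which is positive for t > 0, so this is a local minimum.
g(1) = -2·ln(1) + 2 + 1 ≈ 3.0000.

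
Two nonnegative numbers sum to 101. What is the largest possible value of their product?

10201/4

With x + y = 101, the product is P(x) = x(101 − x).
P'(x) = 101 − 2x = 0 gives x = 101/2; P'' = −2 < 0, so this is the maximum.
P = 101/2·101/2 = 10201/4.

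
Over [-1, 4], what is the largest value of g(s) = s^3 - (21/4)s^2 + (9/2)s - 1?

g'(s) = 3s^2 - (21/2)s + 9/2, which vanishes at s = 1/2 and s = 3.
Compare values at every candidate in [-1, 4]: g(-1) = -47/4; g(1/2) = 1/16; g(3) = -31/4; g(4) = -3.
So the maximum is g(1/2) = 1/16.

1/16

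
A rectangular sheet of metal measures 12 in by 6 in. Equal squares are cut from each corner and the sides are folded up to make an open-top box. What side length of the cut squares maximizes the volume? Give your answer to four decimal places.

1.2679

With cut size x, the volume is V(x) = x(12 − 2x)(6 − 2x) for 0 < x < 3.
V'(x) = 12x^2 − 72x + 72. Setting V'(x) = 0 gives x ≈ 1.2679 (the root in (0, 3)).
V''(x) = 24x − 72 is negative there, so this is the maximum; V ≈ 41.5692.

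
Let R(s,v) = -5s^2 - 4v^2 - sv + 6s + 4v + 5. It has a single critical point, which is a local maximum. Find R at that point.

595/79

∂R/∂s = -10s - v + 6 = 0 and ∂R/∂v = -s - 8v + 4 = 0, so (s, v) = (44/79, 34/79).
The Hessian has R_{ss} = -10, R_{vv} = -8, R_{sv} = -1, giving D = 79 > 0 with R_{ss} < 0, so the point is a local maximum.
R(44/79, 34/79) = 595/79.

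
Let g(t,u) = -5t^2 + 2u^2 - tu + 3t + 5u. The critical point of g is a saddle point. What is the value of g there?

-92/41

∂g/∂t = -10t - u + 3 = 0 and ∂g/∂u = -t + 4u + 5 = 0, so (t, u) = (17/41, -47/41).
The Hessian has g_{tt} = -10, g_{uu} = 4, g_{tu} = -1, giving D = -41 < 0, so the point is a saddle point.
g(17/41, -47/41) = -92/41.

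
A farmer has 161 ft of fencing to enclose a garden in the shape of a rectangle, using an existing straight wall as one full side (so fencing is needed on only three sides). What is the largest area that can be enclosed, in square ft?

Let the sides perpendicular to the wall have length x and the parallel side y, so 2x + y = 161 and the area is A = xy = x(161 − 2x).
A'(x) = 161 − 4x = 0 gives x = 161/4, and A''(x) = −4 < 0 confirms a maximum.
Then y = 161 − 2·161/4 = 161/2 and A = 25921/8.

25921/8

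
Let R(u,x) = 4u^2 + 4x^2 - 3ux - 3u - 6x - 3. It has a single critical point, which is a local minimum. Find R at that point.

-399/55

∂R/∂u = 8u - 3x - 3 = 0 and ∂R/∂x = -3u + 8x - 6 = 0, so (u, x) = (42/55, 57/55).
The Hessian has R_{uu} = 8, R_{xx} = 8, R_{ux} = -3, giving D = 55 > 0 with R_{uu} > 0, so the point is a local minimum.
R(42/55, 57/55) = -399/55.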